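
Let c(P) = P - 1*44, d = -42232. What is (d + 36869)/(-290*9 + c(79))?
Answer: 5363/2575 ≈ 2.0827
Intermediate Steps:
c(P) = -44 + P (c(P) = P - 44 = -44 + P)
(d + 36869)/(-290*9 + c(79)) = (-42232 + 36869)/(-290*9 + (-44 + 79)) = -5363/(-2610 + 35) = -5363/(-2575) = -5363*(-1/2575) = 5363/2575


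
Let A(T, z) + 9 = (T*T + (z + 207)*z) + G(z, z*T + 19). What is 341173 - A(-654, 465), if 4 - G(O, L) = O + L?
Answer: -702644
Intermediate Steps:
G(O, L) = 4 - L - O (G(O, L) = 4 - (O + L) = 4 - (L + O) = 4 + (-L - O) = 4 - L - O)
A(T, z) = -24 + T**2 - z + z*(207 + z) - T*z (A(T, z) = -9 + ((T*T + (z + 207)*z) + (4 - (z*T + 19) - z)) = -9 + ((T**2 + (207 + z)*z) + (4 - (T*z + 19) - z)) = -9 + ((T**2 + z*(207 + z)) + (4 - (19 + T*z) - z)) = -9 + ((T**2 + z*(207 + z)) + (4 + (-19 - T*z) - z)) = -9 + ((T**2 + z*(207 + z)) + (-15 - z - T*z)) = -9 + (-15 + T**2 - z + z*(207 + z) - T*z) = -24 + T**2 - z + z*(207 + z) - T*z)
341173 - A(-654, 465) = 341173 - (-24 + (-654)**2 + 465**2 + 206*465 - 1*(-654)*465) = 341173 - (-24 + 427716 + 216225 + 95790 + 304110) = 341173 - 1*1043817 = 341173 - 1043817 = -702644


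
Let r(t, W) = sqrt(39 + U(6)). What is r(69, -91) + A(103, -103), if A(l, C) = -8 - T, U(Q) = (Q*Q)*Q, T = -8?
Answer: sqrt(255) ≈ 15.969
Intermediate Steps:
U(Q) = Q**3 (U(Q) = Q**2*Q = Q**3)
A(l, C) = 0 (A(l, C) = -8 - 1*(-8) = -8 + 8 = 0)
r(t, W) = sqrt(255) (r(t, W) = sqrt(39 + 6**3) = sqrt(39 + 216) = sqrt(255))
r(69, -91) + A(103, -103) = sqrt(255) + 0 = sqrt(255)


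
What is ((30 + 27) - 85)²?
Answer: 784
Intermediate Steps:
((30 + 27) - 85)² = (57 - 85)² = (-28)² = 784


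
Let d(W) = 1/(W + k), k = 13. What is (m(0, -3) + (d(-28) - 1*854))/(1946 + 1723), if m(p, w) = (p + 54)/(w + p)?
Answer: -13081/55035 ≈ -0.23769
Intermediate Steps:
d(W) = 1/(13 + W) (d(W) = 1/(W + 13) = 1/(13 + W))
m(p, w) = (54 + p)/(p + w)
(m(0, -3) + (d(-28) - 1*854))/(1946 + 1723) = ((54 + 0)/(0 - 3) + (1/(13 - 28) - 1*854))/(1946 + 1723) = (54/(-3) + (1/(-15) - 854))/3669 = (-1/3*54 + (-1/15 - 854))*(1/3669) = (-18 - 12811/15)*(1/3669) = -13081/15*1/3669 = -13081/55035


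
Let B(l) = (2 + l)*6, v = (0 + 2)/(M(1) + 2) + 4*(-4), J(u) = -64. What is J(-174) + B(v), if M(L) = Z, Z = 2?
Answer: -145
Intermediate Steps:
M(L) = 2
v = -31/2 (v = (0 + 2)/(2 + 2) + 4*(-4) = 2/4 - 16 = 2*(¼) - 16 = ½ - 16 = -31/2 ≈ -15.500)
B(l) = 12 + 6*l
J(-174) + B(v) = -64 + (12 + 6*(-31/2)) = -64 + (12 - 93) = -64 - 81 = -145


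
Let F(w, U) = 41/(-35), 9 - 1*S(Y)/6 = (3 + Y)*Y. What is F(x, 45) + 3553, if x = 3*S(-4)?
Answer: 124314/35 ≈ 3551.8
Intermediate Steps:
S(Y) = 54 - 6*Y*(3 + Y) (S(Y) = 54 - 6*(3 + Y)*Y = 54 - 6*Y*(3 + Y))
x = 90 (x = 3*(54 - 18*(-4) - 6*(-4)²) = 3*(54 + 72 - 6*16) = 3*(54 + 72 - 96) = 3*30 = 90)
F(w, U) = -41/35 (F(w, U) = 41*(-1/35) = -41/35)
F(x, 45) + 3553 = -41/35 + 3553 = 124314/35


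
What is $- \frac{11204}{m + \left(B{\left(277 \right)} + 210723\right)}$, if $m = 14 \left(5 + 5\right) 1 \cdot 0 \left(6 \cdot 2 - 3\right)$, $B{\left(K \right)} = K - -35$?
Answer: $- \frac{11204}{211035} \approx -0.053091$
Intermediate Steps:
$B{\left(K \right)} = 35 + K$ ($B{\left(K \right)} = K + 35 = 35 + K$)
$m = 0$ ($m = 14 \cdot 10 \cdot 1 \cdot 0 \left(12 - 3\right) = 14 \cdot 10 \cdot 0 \cdot 9 = 140 \cdot 0 = 0$)
$- \frac{11204}{m + \left(B{\left(277 \right)} + 210723\right)} = - \frac{11204}{0 + \left(\left(35 + 277\right) + 210723\right)} = - \frac{11204}{0 + \left(312 + 210723\right)} = - \frac{11204}{0 + 211035} = - \frac{11204}{211035}$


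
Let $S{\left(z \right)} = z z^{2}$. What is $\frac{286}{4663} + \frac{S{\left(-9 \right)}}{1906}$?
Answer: $- \frac{2854211}{8887678} \approx -0.32114$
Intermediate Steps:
$S{\left(z \right)} = z^{3}$
$\frac{286}{4663} + \frac{S{\left(-9 \right)}}{1906} = \frac{286}{4663} + \frac{\left(-9\right)^{3}}{1906} = 286 \cdot \frac{1}{4663} - \frac{729}{1906} = \frac{286}{4663} - \frac{729}{1906} = - \frac{2854211}{8887678}$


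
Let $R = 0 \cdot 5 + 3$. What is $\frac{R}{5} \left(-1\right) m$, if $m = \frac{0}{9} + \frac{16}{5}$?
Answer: $- \frac{48}{25} \approx -1.92$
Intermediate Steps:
$R = 3$ ($R = 0 + 3 = 3$)
$m = \frac{16}{5}$ ($m = 0 \cdot \frac{1}{9} + 16 \cdot \frac{1}{5} = 0 + \frac{16}{5} = \frac{16}{5} \approx 3.2$)
$\frac{R}{5} \left(-1\right) m = \frac{3}{5} \left(-1\right) \frac{16}{5} = \left(- \frac{3}{5}\right) \frac{16}{5} = - \frac{48}{25}$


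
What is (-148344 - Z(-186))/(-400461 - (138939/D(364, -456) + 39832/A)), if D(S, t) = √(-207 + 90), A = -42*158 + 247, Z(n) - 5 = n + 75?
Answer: 15750420251897001151/42592454015880698083 + 140119391157405287*I*√13/42592454015880698083 ≈ 0.36979 + 0.011861*I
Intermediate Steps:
Z(n) = 80 + n (Z(n) = 5 + (n + 75) = 5 + (75 + n) = 80 + n)
A = -6389 (A = -6636 + 247 = -6389)
D(S, t) = 3*I*√13 (D(S, t) = √(-117) = 3*I*√13)
(-148344 - Z(-186))/(-400461 - (138939/D(364, -456) + 39832/A)) = (-148344 - (80 - 186))/(-400461 - (138939/((3*I*√13)) + 39832/(-6389))) = (-148344 - 1*(-106))/(-400461 - (138939*(-I*√13/39) + 39832*(-1/6389))) = (-148344 + 106)/(-400461 - (-46313*I*√13/13 - 39832/6389)) = -148238/(-400461 - (-39832/6389 - 46313*I*√13/13)) = -148238/(-400461 + (39832/6389 + 46313*I*√13/13)) = -148238/(-2558505497/6389 + 46313*I*√13/13)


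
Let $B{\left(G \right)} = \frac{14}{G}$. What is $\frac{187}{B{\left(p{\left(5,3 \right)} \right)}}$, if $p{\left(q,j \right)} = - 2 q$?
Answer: $- \frac{935}{7} \approx -133.57$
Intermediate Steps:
$\frac{187}{B{\left(p{\left(5,3 \right)} \right)}} = \frac{187}{14 \frac{1}{\left(-2\right) 5}} = \frac{187}{14 \frac{1}{-10}} = \frac{187}{14 \left(- \frac{1}{10}\right)} = \frac{187}{- \frac{7}{5}} = 187 \left(- \frac{5}{7}\right) = - \frac{935}{7}$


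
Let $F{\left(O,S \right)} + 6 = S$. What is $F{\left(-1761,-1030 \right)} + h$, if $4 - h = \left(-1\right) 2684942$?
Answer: $2683910$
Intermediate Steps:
$F{\left(O,S \right)} = -6 + S$
$h = 2684946$ ($h = 4 - \left(-1\right) 2684942 = 4 - -2684942 = 4 + 2684942 = 2684946$)
$F{\left(-1761,-1030 \right)} + h = \left(-6 - 1030\right) + 2684946 = -1036 + 2684946 = 2683910$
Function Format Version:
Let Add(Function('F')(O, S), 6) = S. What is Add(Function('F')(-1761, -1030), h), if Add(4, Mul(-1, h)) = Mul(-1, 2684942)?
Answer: 2683910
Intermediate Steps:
Function('F')(O, S) = Add(-6, S)
h = 2684946 (h = Add(4, Mul(-1, Mul(-1, 2684942))) = Add(4, Mul(-1, -2684942)) = Add(4, 2684942) = 2684946)
Add(Function('F')(-1761, -1030), h) = Add(Add(-6, -1030), 2684946) = Add(-1036, 2684946) = 2683910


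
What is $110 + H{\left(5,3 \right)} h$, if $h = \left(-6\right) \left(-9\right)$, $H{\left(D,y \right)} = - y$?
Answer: $-52$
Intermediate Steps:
$h = 54$
$110 + H{\left(5,3 \right)} h = 110 + \left(-1\right) 3 \cdot 54 = 110 - 162 = -52$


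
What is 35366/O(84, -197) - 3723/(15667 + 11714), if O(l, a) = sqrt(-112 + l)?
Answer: -1241/9127 - 17683*I*sqrt(7)/7 ≈ -0.13597 - 6683.5*I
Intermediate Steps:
35366/O(84, -197) - 3723/(15667 + 11714) = 35366/(sqrt(-112 + 84)) - 3723/(15667 + 11714) = 35366/(sqrt(-28)) - 3723/27381 = 35366/((2*I*sqrt(7))) - 3723*1/27381 = 35366*(-I*sqrt(7)/14) - 1241/9127 = -17683*I*sqrt(7)/7 - 1241/9127 = -1241/9127 - 17683*I*sqrt(7)/7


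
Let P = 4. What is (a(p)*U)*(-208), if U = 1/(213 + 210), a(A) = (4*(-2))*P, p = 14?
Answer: 6656/423 ≈ 15.735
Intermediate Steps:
a(A) = -32 (a(A) = (4*(-2))*4 = -8*4 = -32)
U = 1/423 ≈ 0.0023641
(a(p)*U)*(-208) = -32*1/423*(-208) = -32/423*(-208) = 6656/423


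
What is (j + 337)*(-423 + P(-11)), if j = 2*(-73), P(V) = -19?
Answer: -84422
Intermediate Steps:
j = -146
(j + 337)*(-423 + P(-11)) = (-146 + 337)*(-423 - 19) = 191*(-442) = -84422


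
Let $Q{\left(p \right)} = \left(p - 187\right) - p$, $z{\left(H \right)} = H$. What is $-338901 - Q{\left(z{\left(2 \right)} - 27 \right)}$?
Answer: $-338714$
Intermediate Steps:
$Q{\left(p \right)} = -187$ ($Q{\left(p \right)} = \left(-187 + p\right) - p = -187$)
$-338901 - Q{\left(z{\left(2 \right)} - 27 \right)} = -338901 - -187 = -338901 + 187 = -338714$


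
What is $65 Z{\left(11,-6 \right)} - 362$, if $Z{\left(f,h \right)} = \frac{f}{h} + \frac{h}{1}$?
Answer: $- \frac{5227}{6} \approx -871.17$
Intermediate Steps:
$Z{\left(f,h \right)} = h + \frac{f}{h}$ ($Z{\left(f,h \right)} = \frac{f}{h} + h 1 = \frac{f}{h} + h = h + \frac{f}{h}$)
$65 Z{\left(11,-6 \right)} - 362 = 65 \left(-6 + \frac{11}{-6}\right) - 362 = 65 \left(-6 + 11 \left(- \frac{1}{6}\right)\right) - 362 = 65 \left(-6 - \frac{11}{6}\right) - 362 = 65 \left(- \frac{47}{6}\right) - 362 = - \frac{3055}{6} - 362 = - \frac{5227}{6}$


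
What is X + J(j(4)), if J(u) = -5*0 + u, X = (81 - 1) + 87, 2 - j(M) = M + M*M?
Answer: 149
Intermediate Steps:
j(M) = 2 - M - M² (j(M) = 2 - (M + M*M) = 2 - (M + M²) = 2 + (-M - M²) = 2 - M - M²)
X = 167 (X = 80 + 87 = 167)
J(u) = u (J(u) = 0 + u = u)
X + J(j(4)) = 167 + (2 - 1*4 - 1*4²) = 167 + (2 - 4 - 1*16) = 167 + (2 - 4 - 16) = 167 - 18 = 149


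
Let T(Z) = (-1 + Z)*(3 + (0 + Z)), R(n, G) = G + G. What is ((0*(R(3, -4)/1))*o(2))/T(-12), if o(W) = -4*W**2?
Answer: 0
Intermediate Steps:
R(n, G) = 2*G
T(Z) = (-1 + Z)*(3 + Z)
((0*(R(3, -4)/1))*o(2))/T(-12) = ((0*((2*(-4))/1))*(-4*2**2))/(-3 + (-12)**2 + 2*(-12)) = ((0*(-8*1))*(-4*4))/(-3 + 144 - 24) = ((0*(-8))*(-16))/117 = (0*(-16))*(1/117) = 0*(1/117) = 0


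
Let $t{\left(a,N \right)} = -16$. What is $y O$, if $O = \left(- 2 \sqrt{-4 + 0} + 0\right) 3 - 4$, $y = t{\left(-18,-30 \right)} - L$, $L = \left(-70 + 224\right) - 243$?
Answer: $-292 - 876 i \approx -292.0 - 876.0 i$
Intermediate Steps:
$L = -89$ ($L = 154 - 243 = -89$)
$y = 73$ ($y = -16 - -89 = -16 + 89 = 73$)
$O = -4 - 12 i$ ($O = \left(- 2 \sqrt{-4} + 0\right) 3 - 4 = \left(- 2 \cdot 2 i + 0\right) 3 - 4 = \left(- 4 i + 0\right) 3 - 4 = - 4 i 3 - 4 = - 12 i - 4 = -4 - 12 i \approx -4.0 - 12.0 i$)
$y O = 73 \left(-4 - 12 i\right) = -292 - 876 i$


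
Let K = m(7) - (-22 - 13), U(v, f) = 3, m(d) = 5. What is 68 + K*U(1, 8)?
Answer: 188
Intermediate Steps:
K = 40 (K = 5 - (-22 - 13) = 5 - 1*(-35) = 5 + 35 = 40)
68 + K*U(1, 8) = 68 + 40*3 = 68 + 120 = 188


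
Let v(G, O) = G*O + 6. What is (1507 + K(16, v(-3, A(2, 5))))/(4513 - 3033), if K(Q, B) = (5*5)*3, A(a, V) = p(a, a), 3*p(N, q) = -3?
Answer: 791/740 ≈ 1.0689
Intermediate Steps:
p(N, q) = -1 (p(N, q) = (⅓)*(-3) = -1)
A(a, V) = -1
v(G, O) = 6 + G*O
K(Q, B) = 75 (K(Q, B) = 25*3 = 75)
(1507 + K(16, v(-3, A(2, 5))))/(4513 - 3033) = (1507 + 75)/(4513 - 3033) = 1582/1480 = 1582*(1/1480) = 791/740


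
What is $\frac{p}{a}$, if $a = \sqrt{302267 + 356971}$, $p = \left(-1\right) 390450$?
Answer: $- \frac{65075 \sqrt{659238}}{109873} \approx -480.89$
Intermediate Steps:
$p = -390450$
$a = \sqrt{659238} \approx 811.93$
$\frac{p}{a} = - \frac{390450}{\sqrt{659238}} = - 390450 \frac{\sqrt{659238}}{659238} = - \frac{65075 \sqrt{659238}}{109873}$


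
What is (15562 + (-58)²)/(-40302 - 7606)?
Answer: -9463/23954 ≈ -0.39505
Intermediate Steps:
(15562 + (-58)²)/(-40302 - 7606) = (15562 + 3364)/(-47908) = 18926*(-1/47908) = -9463/23954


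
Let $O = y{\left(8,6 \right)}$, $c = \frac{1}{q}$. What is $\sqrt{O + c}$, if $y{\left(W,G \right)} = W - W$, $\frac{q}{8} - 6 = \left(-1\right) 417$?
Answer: $\frac{i \sqrt{822}}{1644} \approx 0.01744 i$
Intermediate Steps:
$q = -3288$ ($q = 48 + 8 \left(\left(-1\right) 417\right) = 48 + 8 \left(-417\right) = 48 - 3336 = -3288$)
$c = - \frac{1}{3288}$ ($c = \frac{1}{-3288} = - \frac{1}{3288} \approx -0.00030414$)
$y{\left(W,G \right)} = 0$
$O = 0$
$\sqrt{O + c} = \sqrt{0 - \frac{1}{3288}} = \sqrt{- \frac{1}{3288}} = \frac{i \sqrt{822}}{1644}$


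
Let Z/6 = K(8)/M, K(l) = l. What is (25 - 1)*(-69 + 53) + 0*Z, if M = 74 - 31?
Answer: -384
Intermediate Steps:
M = 43
Z = 48/43 (Z = 6*(8/43) = 48/43 ≈ 1.1163)
(25 - 1)*(-69 + 53) + 0*Z = (25 - 1)*(-69 + 53) + 0*(48/43) = 24*(-16) + 0 = -384 + 0 = -384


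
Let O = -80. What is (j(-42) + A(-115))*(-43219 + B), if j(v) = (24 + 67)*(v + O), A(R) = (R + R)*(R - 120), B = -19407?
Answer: -2689661448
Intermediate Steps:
A(R) = 2*R*(-120 + R) (A(R) = (2*R)*(-120 + R) = 2*R*(-120 + R))
j(v) = -7280 + 91*v (j(v) = (24 + 67)*(v - 80) = 91*(-80 + v) = -7280 + 91*v)
(j(-42) + A(-115))*(-43219 + B) = ((-7280 + 91*(-42)) + 2*(-115)*(-120 - 115))*(-43219 - 19407) = ((-7280 - 3822) + 2*(-115)*(-235))*(-62626) = (-11102 + 54050)*(-62626) = 42948*(-62626) = -2689661448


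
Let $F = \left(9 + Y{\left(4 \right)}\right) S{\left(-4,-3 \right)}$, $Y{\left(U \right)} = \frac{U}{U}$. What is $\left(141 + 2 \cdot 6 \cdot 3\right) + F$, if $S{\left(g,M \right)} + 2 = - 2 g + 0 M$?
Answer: $237$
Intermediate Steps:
$S{\left(g,M \right)} = -2 - 2 g$ ($S{\left(g,M \right)} = -2 + \left(- 2 g + 0 M\right) = -2 + \left(- 2 g + 0\right) = -2 - 2 g$)
$Y{\left(U \right)} = 1$
$F = 60$ ($F = \left(9 + 1\right) \left(-2 - -8\right) = 10 \left(-2 + 8\right) = 10 \cdot 6 = 60$)
$\left(141 + 2 \cdot 6 \cdot 3\right) + F = \left(141 + 2 \cdot 6 \cdot 3\right) + 60 = \left(141 + 12 \cdot 3\right) + 60 = \left(141 + 36\right) + 60 = 177 + 60 = 237$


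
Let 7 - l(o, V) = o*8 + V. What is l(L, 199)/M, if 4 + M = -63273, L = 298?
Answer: 2576/63277 ≈ 0.040710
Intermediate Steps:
M = -63277 (M = -4 - 63273 = -63277)
l(o, V) = 7 - V - 8*o (l(o, V) = 7 - (o*8 + V) = 7 - (8*o + V) = 7 - (V + 8*o) = 7 + (-V - 8*o) = 7 - V - 8*o)
l(L, 199)/M = (7 - 1*199 - 8*298)/(-63277) = (7 - 199 - 2384)*(-1/63277) = -2576*(-1/63277) = 2576/63277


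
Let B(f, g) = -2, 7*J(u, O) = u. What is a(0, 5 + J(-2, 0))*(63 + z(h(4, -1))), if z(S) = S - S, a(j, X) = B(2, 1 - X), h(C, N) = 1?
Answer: -126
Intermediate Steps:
J(u, O) = u/7
a(j, X) = -2
z(S) = 0
a(0, 5 + J(-2, 0))*(63 + z(h(4, -1))) = -2*(63 + 0) = -2*63 = -126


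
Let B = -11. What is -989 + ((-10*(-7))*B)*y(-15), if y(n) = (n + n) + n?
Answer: 33661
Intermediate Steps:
y(n) = 3*n (y(n) = 2*n + n = 3*n)
-989 + ((-10*(-7))*B)*y(-15) = -989 + (-10*(-7)*(-11))*(3*(-15)) = -989 + (70*(-11))*(-45) = -989 - 770*(-45) = -989 + 34650 = 33661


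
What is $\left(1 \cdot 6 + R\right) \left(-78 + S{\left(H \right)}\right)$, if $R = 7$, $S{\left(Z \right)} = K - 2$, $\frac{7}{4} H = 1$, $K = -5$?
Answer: $-1105$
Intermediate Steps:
$H = \frac{4}{7}$ ($H = \frac{4}{7} \cdot 1 = \frac{4}{7} \approx 0.57143$)
$S{\left(Z \right)} = -7$ ($S{\left(Z \right)} = -5 - 2 = -7$)
$\left(1 \cdot 6 + R\right) \left(-78 + S{\left(H \right)}\right) = \left(1 \cdot 6 + 7\right) \left(-78 - 7\right) = \left(6 + 7\right) \left(-85\right) = 13 \left(-85\right) = -1105$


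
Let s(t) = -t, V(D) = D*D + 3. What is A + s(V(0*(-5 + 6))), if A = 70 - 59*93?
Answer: -5420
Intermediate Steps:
A = -5417 (A = 70 - 5487 = -5417)
V(D) = 3 + D² (V(D) = D² + 3 = 3 + D²)
A + s(V(0*(-5 + 6))) = -5417 - (3 + (0*(-5 + 6))²) = -5417 - (3 + (0*1)²) = -5417 - (3 + 0²) = -5417 - (3 + 0) = -5417 - 1*3 = -5417 - 3 = -5420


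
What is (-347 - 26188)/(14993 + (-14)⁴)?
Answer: -8845/17803 ≈ -0.49683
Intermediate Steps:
(-347 - 26188)/(14993 + (-14)⁴) = -26535/(14993 + 38416) = -26535/53409 = -26535*1/53409 = -8845/17803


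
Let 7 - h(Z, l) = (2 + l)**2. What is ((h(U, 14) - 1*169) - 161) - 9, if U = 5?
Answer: -588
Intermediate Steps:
h(Z, l) = 7 - (2 + l)**2
((h(U, 14) - 1*169) - 161) - 9 = (((7 - (2 + 14)**2) - 1*169) - 161) - 9 = (((7 - 1*16**2) - 169) - 161) - 9 = (((7 - 1*256) - 169) - 161) - 9 = (((7 - 256) - 169) - 161) - 9 = ((-249 - 169) - 161) - 9 = (-418 - 161) - 9 = -579 - 9 = -588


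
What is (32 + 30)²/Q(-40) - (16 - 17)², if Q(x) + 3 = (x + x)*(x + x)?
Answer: -2553/6397 ≈ -0.39909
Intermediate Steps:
Q(x) = -3 + 4*x² (Q(x) = -3 + (x + x)*(x + x) = -3 + (2*x)*(2*x) = -3 + 4*x²)
(32 + 30)²/Q(-40) - (16 - 17)² = (32 + 30)²/(-3 + 4*(-40)²) - (16 - 17)² = 62²/(-3 + 4*1600) - 1*(-1)² = 3844/(-3 + 6400) - 1*1 = 3844/6397 - 1 = -2553/6397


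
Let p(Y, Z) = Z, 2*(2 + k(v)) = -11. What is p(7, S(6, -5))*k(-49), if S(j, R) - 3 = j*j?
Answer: -585/2 ≈ -292.50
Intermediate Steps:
k(v) = -15/2 (k(v) = -2 + (½)*(-11) = -2 - 11/2 = -15/2)
S(j, R) = 3 + j² (S(j, R) = 3 + j*j = 3 + j²)
p(7, S(6, -5))*k(-49) = (3 + 6²)*(-15/2) = (3 + 36)*(-15/2) = 39*(-15/2) = -585/2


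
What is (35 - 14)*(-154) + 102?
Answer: -3132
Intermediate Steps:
(35 - 14)*(-154) + 102 = 21*(-154) + 102 = -3234 + 102 = -3132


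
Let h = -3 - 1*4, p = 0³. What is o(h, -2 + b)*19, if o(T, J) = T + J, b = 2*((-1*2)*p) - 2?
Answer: -209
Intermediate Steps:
p = 0
b = -2 (b = 2*(-1*2*0) - 2 = 2*(-2*0) - 2 = 2*0 - 2 = 0 - 2 = -2)
h = -7 (h = -3 - 4 = -7)
o(T, J) = J + T
o(h, -2 + b)*19 = ((-2 - 2) - 7)*19 = (-4 - 7)*19 = -11*19 = -209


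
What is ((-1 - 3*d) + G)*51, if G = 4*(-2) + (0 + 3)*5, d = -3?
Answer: 765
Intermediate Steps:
G = 7 (G = -8 + 3*5 = -8 + 15 = 7)
((-1 - 3*d) + G)*51 = ((-1 - 3*(-3)) + 7)*51 = ((-1 + 9) + 7)*51 = (8 + 7)*51 = 15*51 = 765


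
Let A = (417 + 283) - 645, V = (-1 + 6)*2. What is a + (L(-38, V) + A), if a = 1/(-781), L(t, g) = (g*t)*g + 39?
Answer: -2894387/781 ≈ -3706.0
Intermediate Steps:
V = 10 (V = 5*2 = 10)
L(t, g) = 39 + t*g² (L(t, g) = t*g² + 39 = 39 + t*g²)
A = 55 (A = 700 - 645 = 55)
a = -1/781 ≈ -0.0012804
a + (L(-38, V) + A) = -1/781 + ((39 - 38*10²) + 55) = -1/781 + ((39 - 38*100) + 55) = -1/781 + ((39 - 3800) + 55) = -1/781 + (-3761 + 55) = -1/781 - 3706 = -2894387/781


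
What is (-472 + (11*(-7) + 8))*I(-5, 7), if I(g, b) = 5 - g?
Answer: -5410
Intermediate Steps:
(-472 + (11*(-7) + 8))*I(-5, 7) = (-472 + (11*(-7) + 8))*(5 - 1*(-5)) = (-472 + (-77 + 8))*(5 + 5) = (-472 - 69)*10 = -541*10 = -5410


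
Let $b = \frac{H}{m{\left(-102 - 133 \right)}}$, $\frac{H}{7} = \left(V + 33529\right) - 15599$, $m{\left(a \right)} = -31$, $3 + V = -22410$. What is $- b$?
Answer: $- \frac{31381}{31} \approx -1012.3$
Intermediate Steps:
$V = -22413$ ($V = -3 - 22410 = -22413$)
$H = -31381$ ($H = 7 \left(\left(-22413 + 33529\right) - 15599\right) = 7 \left(11116 - 15599\right) = 7 \left(-4483\right) = -31381$)
$b = \frac{31381}{31}$ ($b = - \frac{31381}{-31} = \left(-31381\right) \left(- \frac{1}{31}\right) = \frac{31381}{31} \approx 1012.3$)
$- b = \left(-1\right) \frac{31381}{31} = - \frac{31381}{31}$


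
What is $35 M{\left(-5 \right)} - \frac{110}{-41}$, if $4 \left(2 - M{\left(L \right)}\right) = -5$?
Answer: $\frac{19095}{164} \approx 116.43$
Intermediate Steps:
$M{\left(L \right)} = \frac{13}{4}$ ($M{\left(L \right)} = 2 - - \frac{5}{4} = 2 + \frac{5}{4} = \frac{13}{4}$)
$35 M{\left(-5 \right)} - \frac{110}{-41} = 35 \cdot \frac{13}{4} - \frac{110}{-41} = \frac{455}{4} - - \frac{110}{41} = \frac{455}{4} + \frac{110}{41} = \frac{19095}{164}$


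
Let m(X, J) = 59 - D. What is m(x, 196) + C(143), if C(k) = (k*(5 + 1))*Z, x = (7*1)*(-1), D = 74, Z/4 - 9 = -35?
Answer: -89247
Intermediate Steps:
Z = -104 (Z = 36 + 4*(-35) = 36 - 140 = -104)
x = -7 (x = 7*(-1) = -7)
C(k) = -624*k (C(k) = (k*(5 + 1))*(-104) = (k*6)*(-104) = (6*k)*(-104) = -624*k)
m(X, J) = -15 (m(X, J) = 59 - 1*74 = 59 - 74 = -15)
m(x, 196) + C(143) = -15 - 624*143 = -15 - 89232 = -89247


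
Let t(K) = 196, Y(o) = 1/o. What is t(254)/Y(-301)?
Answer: -58996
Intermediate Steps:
t(254)/Y(-301) = 196/(1/(-301)) = 196/(-1/301) = 196*(-301) = -58996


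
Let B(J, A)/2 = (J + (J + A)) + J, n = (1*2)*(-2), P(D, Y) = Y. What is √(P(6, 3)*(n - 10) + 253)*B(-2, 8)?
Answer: 4*√211 ≈ 58.103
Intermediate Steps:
n = -4 (n = 2*(-2) = -4)
B(J, A) = 2*A + 6*J (B(J, A) = 2*((J + (J + A)) + J) = 2*((J + (A + J)) + J) = 2*((A + 2*J) + J) = 2*(A + 3*J) = 2*A + 6*J)
√(P(6, 3)*(n - 10) + 253)*B(-2, 8) = √(3*(-4 - 10) + 253)*(2*8 + 6*(-2)) = √(3*(-14) + 253)*(16 - 12) = √(-42 + 253)*4 = √211*4 = 4*√211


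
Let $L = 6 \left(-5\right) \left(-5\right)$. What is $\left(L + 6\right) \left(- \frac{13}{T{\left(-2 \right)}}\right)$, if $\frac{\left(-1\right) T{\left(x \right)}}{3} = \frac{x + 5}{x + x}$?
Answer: $- \frac{2704}{3} \approx -901.33$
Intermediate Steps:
$T{\left(x \right)} = - \frac{3 \left(5 + x\right)}{2 x}$ ($T{\left(x \right)} = - 3 \frac{x + 5}{x + x} = - 3 \frac{5 + x}{2 x} = - \frac{3 \left(5 + x\right)}{2 x}$)
$L = 150$ ($L = \left(-30\right) \left(-5\right) = 150$)
$\left(L + 6\right) \left(- \frac{13}{T{\left(-2 \right)}}\right) = \left(150 + 6\right) \left(- \frac{13}{\frac{3}{2} \frac{1}{-2} \left(-5 - -2\right)}\right) = 156 \left(- \frac{13}{\frac{3}{2} \left(- \frac{1}{2}\right) \left(-5 + 2\right)}\right) = 156 \left(- \frac{13}{\frac{3}{2} \left(- \frac{1}{2}\right) \left(-3\right)}\right) = 156 \left(- \frac{13}{\frac{9}{4}}\right) = 156 \left(\left(-13\right) \frac{4}{9}\right) = 156 \left(- \frac{52}{9}\right) = - \frac{2704}{3}$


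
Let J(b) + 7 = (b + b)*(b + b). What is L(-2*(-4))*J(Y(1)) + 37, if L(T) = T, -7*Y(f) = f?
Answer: -899/49 ≈ -18.347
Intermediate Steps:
Y(f) = -f/7
J(b) = -7 + 4*b² (J(b) = -7 + (b + b)*(b + b) = -7 + (2*b)*(2*b) = -7 + 4*b²)
L(-2*(-4))*J(Y(1)) + 37 = (-2*(-4))*(-7 + 4*(-⅐*1)²) + 37 = 8*(-7 + 4*(-⅐)²) + 37 = 8*(-7 + 4*(1/49)) + 37 = 8*(-7 + 4/49) + 37 = 8*(-339/49) + 37 = -2712/49 + 37 = -899/49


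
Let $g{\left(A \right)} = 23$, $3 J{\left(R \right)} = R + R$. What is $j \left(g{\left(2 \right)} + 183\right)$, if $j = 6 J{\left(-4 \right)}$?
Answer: $-3296$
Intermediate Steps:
$J{\left(R \right)} = \frac{2 R}{3}$ ($J{\left(R \right)} = \frac{R + R}{3} = \frac{2 R}{3}$)
$j = -16$ ($j = 6 \cdot \frac{2}{3} \left(-4\right) = 6 \left(- \frac{8}{3}\right) = -16$)
$j \left(g{\left(2 \right)} + 183\right) = - 16 \left(23 + 183\right) = \left(-16\right) 206 = -3296$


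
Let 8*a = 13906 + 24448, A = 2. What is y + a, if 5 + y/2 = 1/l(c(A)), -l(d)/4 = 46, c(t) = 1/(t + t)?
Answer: 220075/46 ≈ 4784.2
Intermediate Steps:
c(t) = 1/(2*t)
l(d) = -184 (l(d) = -4*46 = -184)
y = -921/92 (y = -10 + 2/(-184) = -10 + 2*(-1/184) = -10 - 1/92 = -921/92 ≈ -10.011)
a = 19177/4 (a = (13906 + 24448)/8 = (1/8)*38354 = 19177/4 ≈ 4794.3)
y + a = -921/92 + 19177/4 = 220075/46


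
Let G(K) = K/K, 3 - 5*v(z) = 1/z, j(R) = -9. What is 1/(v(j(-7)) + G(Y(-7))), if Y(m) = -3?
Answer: 45/73 ≈ 0.61644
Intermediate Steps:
v(z) = ⅗ - 1/(5*z)
G(K) = 1
1/(v(j(-7)) + G(Y(-7))) = 1/((⅕)*(-1 + 3*(-9))/(-9) + 1) = 1/((⅕)*(-⅑)*(-1 - 27) + 1) = 1/((⅕)*(-⅑)*(-28) + 1) = 1/(28/45 + 1) = 1/(73/45) = 45/73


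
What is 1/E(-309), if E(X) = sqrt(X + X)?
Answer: -I*sqrt(618)/618 ≈ -0.040226*I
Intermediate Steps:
E(X) = sqrt(2)*sqrt(X) (E(X) = sqrt(2*X) = sqrt(2)*sqrt(X))
1/E(-309) = 1/(sqrt(2)*sqrt(-309)) = 1/(sqrt(2)*(I*sqrt(309))) = 1/(I*sqrt(618)) = -I*sqrt(618)/618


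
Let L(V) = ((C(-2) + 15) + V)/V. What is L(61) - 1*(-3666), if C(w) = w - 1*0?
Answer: 223700/61 ≈ 3667.2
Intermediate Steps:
C(w) = w (C(w) = w + 0 = w)
L(V) = (13 + V)/V (L(V) = ((-2 + 15) + V)/V = (13 + V)/V)
L(61) - 1*(-3666) = (13 + 61)/61 - 1*(-3666) = (1/61)*74 + 3666 = 74/61 + 3666 = 223700/61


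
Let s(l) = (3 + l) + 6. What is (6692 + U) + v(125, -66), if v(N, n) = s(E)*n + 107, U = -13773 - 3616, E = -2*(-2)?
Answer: -11448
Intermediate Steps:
E = 4
s(l) = 9 + l
U = -17389
v(N, n) = 107 + 13*n (v(N, n) = (9 + 4)*n + 107 = 13*n + 107 = 107 + 13*n)
(6692 + U) + v(125, -66) = (6692 - 17389) + (107 + 13*(-66)) = -10697 + (107 - 858) = -10697 - 751 = -11448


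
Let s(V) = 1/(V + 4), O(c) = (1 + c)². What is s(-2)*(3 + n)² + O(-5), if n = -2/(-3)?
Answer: 409/18 ≈ 22.722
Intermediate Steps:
s(V) = 1/(4 + V)
n = ⅔ (n = -2*(-⅓) = ⅔ ≈ 0.66667)
s(-2)*(3 + n)² + O(-5) = (3 + ⅔)²/(4 - 2) + (1 - 5)² = (11/3)²/2 + (-4)² = (½)*(121/9) + 16 = 121/18 + 16 = 409/18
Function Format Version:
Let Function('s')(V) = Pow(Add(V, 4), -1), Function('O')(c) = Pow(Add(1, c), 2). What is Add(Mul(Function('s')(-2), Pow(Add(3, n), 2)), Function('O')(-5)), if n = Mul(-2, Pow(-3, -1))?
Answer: Rational(409, 18) ≈ 22.722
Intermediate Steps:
Function('s')(V) = Pow(Add(4, V), -1)
n = Rational(2, 3) (n = Mul(-2, Rational(-1, 3)) = Rational(2, 3) ≈ 0.66667)
Add(Mul(Function('s')(-2), Pow(Add(3, n), 2)), Function('O')(-5)) = Add(Mul(Pow(Add(4, -2), -1), Pow(Add(3, Rational(2, 3)), 2)), Pow(Add(1, -5), 2)) = Add(Mul(Pow(2, -1), Pow(Rational(11, 3), 2)), Pow(-4, 2)) = Add(Mul(Rational(1, 2), Rational(121, 9)), 16) = Add(Rational(121, 18), 16) = Rational(409, 18)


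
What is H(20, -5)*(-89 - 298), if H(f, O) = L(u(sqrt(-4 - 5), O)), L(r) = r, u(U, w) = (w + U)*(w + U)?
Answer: -6192 + 11610*I ≈ -6192.0 + 11610.0*I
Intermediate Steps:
u(U, w) = (U + w)**2 (u(U, w) = (U + w)*(U + w) = (U + w)**2)
H(f, O) = (O + 3*I)**2 (H(f, O) = (sqrt(-4 - 5) + O)**2 = (sqrt(-9) + O)**2 = (3*I + O)**2 = (O + 3*I)**2)
H(20, -5)*(-89 - 298) = (-5 + 3*I)**2*(-89 - 298) = (-5 + 3*I)**2*(-387) = -387*(-5 + 3*I)**2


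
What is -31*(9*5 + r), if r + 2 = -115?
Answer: 2232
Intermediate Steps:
r = -117 (r = -2 - 115 = -117)
-31*(9*5 + r) = -31*(9*5 - 117) = -31*(45 - 117) = -31*(-72) = 2232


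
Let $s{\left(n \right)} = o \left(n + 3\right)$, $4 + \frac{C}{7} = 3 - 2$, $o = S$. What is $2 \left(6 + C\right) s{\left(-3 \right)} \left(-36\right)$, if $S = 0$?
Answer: $0$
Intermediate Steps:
$o = 0$
$C = -21$ ($C = -28 + 7 \left(3 - 2\right) = -28 + 7 \cdot 1 = -28 + 7 = -21$)
$s{\left(n \right)} = 0$ ($s{\left(n \right)} = 0 \left(n + 3\right) = 0 \left(3 + n\right) = 0$)
$2 \left(6 + C\right) s{\left(-3 \right)} \left(-36\right) = 2 \left(6 - 21\right) 0 \left(-36\right) = 2 \left(-15\right) 0 \left(-36\right) = \left(-30\right) 0 \left(-36\right) = 0 \left(-36\right) = 0$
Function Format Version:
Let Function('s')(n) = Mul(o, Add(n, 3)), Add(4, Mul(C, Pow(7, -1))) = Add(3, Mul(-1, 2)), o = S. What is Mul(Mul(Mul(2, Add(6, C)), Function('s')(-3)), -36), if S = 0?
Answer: 0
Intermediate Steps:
o = 0
C = -21 (C = Add(-28, Mul(7, Add(3, Mul(-1, 2)))) = Add(-28, Mul(7, Add(3, -2))) = Add(-28, Mul(7, 1)) = Add(-28, 7) = -21)
Function('s')(n) = 0 (Function('s')(n) = Mul(0, Add(n, 3)) = Mul(0, Add(3, n)) = 0)
Mul(Mul(Mul(2, Add(6, C)), Function('s')(-3)), -36) = Mul(Mul(Mul(2, Add(6, -21)), 0), -36) = Mul(Mul(Mul(2, -15), 0), -36) = Mul(Mul(-30, 0), -36) = Mul(0, -36) = 0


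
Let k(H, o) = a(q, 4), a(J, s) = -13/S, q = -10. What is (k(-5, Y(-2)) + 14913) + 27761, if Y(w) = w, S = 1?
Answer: 42661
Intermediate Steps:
a(J, s) = -13 (a(J, s) = -13/1 = -13*1 = -13)
k(H, o) = -13
(k(-5, Y(-2)) + 14913) + 27761 = (-13 + 14913) + 27761 = 14900 + 27761 = 42661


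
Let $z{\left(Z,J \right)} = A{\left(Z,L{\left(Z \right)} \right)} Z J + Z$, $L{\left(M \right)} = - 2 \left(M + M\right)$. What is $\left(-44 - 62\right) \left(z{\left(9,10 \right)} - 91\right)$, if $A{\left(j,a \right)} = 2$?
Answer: $-10388$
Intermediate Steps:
$L{\left(M \right)} = - 4 M$ ($L{\left(M \right)} = - 2 \cdot 2 M = - 4 M$)
$z{\left(Z,J \right)} = Z + 2 J Z$ ($z{\left(Z,J \right)} = 2 Z J + Z = 2 J Z + Z = Z + 2 J Z$)
$\left(-44 - 62\right) \left(z{\left(9,10 \right)} - 91\right) = \left(-44 - 62\right) \left(9 \left(1 + 2 \cdot 10\right) - 91\right) = - 106 \left(9 \left(1 + 20\right) - 91\right) = - 106 \left(9 \cdot 21 - 91\right) = - 106 \left(189 - 91\right) = \left(-106\right) 98 = -10388$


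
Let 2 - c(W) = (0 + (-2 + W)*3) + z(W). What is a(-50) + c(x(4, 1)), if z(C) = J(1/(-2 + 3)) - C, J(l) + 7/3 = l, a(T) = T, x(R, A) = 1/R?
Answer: -247/6 ≈ -41.167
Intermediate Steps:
J(l) = -7/3 + l
z(C) = -4/3 - C (z(C) = (-7/3 + 1/(-2 + 3)) - C = (-7/3 + 1/1) - C = (-7/3 + 1) - C = -4/3 - C)
c(W) = 28/3 - 2*W (c(W) = 2 - ((0 + (-2 + W)*3) + (-4/3 - W)) = 2 - ((0 + (-6 + 3*W)) + (-4/3 - W)) = 2 - ((-6 + 3*W) + (-4/3 - W)) = 2 - (-22/3 + 2*W) = 2 + (22/3 - 2*W) = 28/3 - 2*W)
a(-50) + c(x(4, 1)) = -50 + (28/3 - 2/4) = -50 + (28/3 - 2*¼) = -50 + (28/3 - ½) = -50 + 53/6 = -247/6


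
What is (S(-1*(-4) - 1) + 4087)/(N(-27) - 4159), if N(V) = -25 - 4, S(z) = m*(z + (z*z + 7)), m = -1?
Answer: -339/349 ≈ -0.97135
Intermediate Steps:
S(z) = -7 - z - z² (S(z) = -(z + (z*z + 7)) = -(z + (z² + 7)) = -(z + (7 + z²)) = -(7 + z + z²) = -7 - z - z²)
N(V) = -29
(S(-1*(-4) - 1) + 4087)/(N(-27) - 4159) = ((-7 - (-1*(-4) - 1) - (-1*(-4) - 1)²) + 4087)/(-29 - 4159) = ((-7 - (4 - 1) - (4 - 1)²) + 4087)/(-4188) = ((-7 - 1*3 - 1*3²) + 4087)*(-1/4188) = ((-7 - 3 - 1*9) + 4087)*(-1/4188) = ((-7 - 3 - 9) + 4087)*(-1/4188) = (-19 + 4087)*(-1/4188) = 4068*(-1/4188) = -339/349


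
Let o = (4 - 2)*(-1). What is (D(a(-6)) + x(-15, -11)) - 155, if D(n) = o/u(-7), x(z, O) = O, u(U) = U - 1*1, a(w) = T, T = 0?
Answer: -663/4 ≈ -165.75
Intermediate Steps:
a(w) = 0
u(U) = -1 + U (u(U) = U - 1 = -1 + U)
o = -2 (o = 2*(-1) = -2)
D(n) = 1/4 (D(n) = -2/(-1 - 7) = -2/(-8) = -2*(-1/8) = 1/4)
(D(a(-6)) + x(-15, -11)) - 155 = (1/4 - 11) - 155 = -43/4 - 155 = -663/4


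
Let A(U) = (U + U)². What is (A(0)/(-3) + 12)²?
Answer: 144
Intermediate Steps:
A(U) = 4*U² (A(U) = (2*U)² = 4*U²)
(A(0)/(-3) + 12)² = ((4*0²)/(-3) + 12)² = ((4*0)*(-⅓) + 12)² = (0*(-⅓) + 12)² = (0 + 12)² = 12² = 144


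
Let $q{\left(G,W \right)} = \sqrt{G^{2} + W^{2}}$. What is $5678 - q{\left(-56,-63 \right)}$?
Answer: $5678 - 7 \sqrt{145} \approx 5593.7$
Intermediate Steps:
$5678 - q{\left(-56,-63 \right)} = 5678 - \sqrt{\left(-56\right)^{2} + \left(-63\right)^{2}} = 5678 - \sqrt{3136 + 3969} = 5678 - \sqrt{7105} = 5678 - 7 \sqrt{145}$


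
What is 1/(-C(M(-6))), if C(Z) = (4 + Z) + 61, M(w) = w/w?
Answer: -1/66 ≈ -0.015152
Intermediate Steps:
M(w) = 1
C(Z) = 65 + Z
1/(-C(M(-6))) = 1/(-(65 + 1)) = 1/(-1*66) = 1/(-66) = -1/66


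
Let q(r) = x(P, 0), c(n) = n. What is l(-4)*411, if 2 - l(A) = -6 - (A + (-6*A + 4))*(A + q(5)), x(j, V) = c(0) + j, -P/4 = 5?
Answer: -233448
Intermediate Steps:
P = -20 (P = -4*5 = -20)
x(j, V) = j (x(j, V) = 0 + j = j)
q(r) = -20
l(A) = 8 + (-20 + A)*(4 - 5*A) (l(A) = 2 - (-6 - (A + (-6*A + 4))*(A - 20)) = 2 - (-6 - (A + (4 - 6*A))*(-20 + A)) = 2 - (-6 - (4 - 5*A)*(-20 + A)) = 2 - (-6 - (-20 + A)*(4 - 5*A)) = 2 + (6 + (-20 + A)*(4 - 5*A)) = 8 + (-20 + A)*(4 - 5*A))
l(-4)*411 = (-72 - 5*(-4)² + 104*(-4))*411 = (-72 - 5*16 - 416)*411 = (-72 - 80 - 416)*411 = -568*411 = -233448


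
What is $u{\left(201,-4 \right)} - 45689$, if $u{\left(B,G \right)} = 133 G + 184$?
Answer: $-46037$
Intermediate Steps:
$u{\left(B,G \right)} = 184 + 133 G$
$u{\left(201,-4 \right)} - 45689 = \left(184 + 133 \left(-4\right)\right) - 45689 = \left(184 - 532\right) - 45689 = -348 - 45689 = -46037$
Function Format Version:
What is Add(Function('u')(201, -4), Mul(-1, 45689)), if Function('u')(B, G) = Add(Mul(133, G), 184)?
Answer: -46037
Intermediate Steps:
Function('u')(B, G) = Add(184, Mul(133, G))
Add(Function('u')(201, -4), Mul(-1, 45689)) = Add(Add(184, Mul(133, -4)), Mul(-1, 45689)) = Add(Add(184, -532), -45689) = Add(-348, -45689) = -46037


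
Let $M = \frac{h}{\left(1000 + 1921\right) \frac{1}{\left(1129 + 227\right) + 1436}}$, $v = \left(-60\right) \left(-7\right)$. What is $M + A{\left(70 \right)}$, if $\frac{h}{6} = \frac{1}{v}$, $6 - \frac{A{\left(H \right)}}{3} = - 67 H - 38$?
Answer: $\frac{1451942866}{102235} \approx 14202.0$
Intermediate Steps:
$v = 420$
$A{\left(H \right)} = 132 + 201 H$ ($A{\left(H \right)} = 18 - 3 \left(- 67 H - 38\right) = 18 - 3 \left(-38 - 67 H\right) = 18 + \left(114 + 201 H\right) = 132 + 201 H$)
$h = \frac{1}{70}$ ($h = \frac{6}{420} = 6 \cdot \frac{1}{420} = \frac{1}{70} \approx 0.014286$)
$M = \frac{1396}{102235}$ ($M = \frac{1}{70 \frac{1000 + 1921}{\left(1129 + 227\right) + 1436}} = \frac{1}{70 \frac{2921}{1356 + 1436}} = \frac{1}{70 \cdot \frac{2921}{2792}} = \frac{1}{70} \cdot \frac{2792}{2921} = \frac{1396}{102235} \approx 0.013655$)
$M + A{\left(70 \right)} = \frac{1396}{102235} + \left(132 + 201 \cdot 70\right) = \frac{1396}{102235} + \left(132 + 14070\right) = \frac{1396}{102235} + 14202 = \frac{1451942866}{102235}$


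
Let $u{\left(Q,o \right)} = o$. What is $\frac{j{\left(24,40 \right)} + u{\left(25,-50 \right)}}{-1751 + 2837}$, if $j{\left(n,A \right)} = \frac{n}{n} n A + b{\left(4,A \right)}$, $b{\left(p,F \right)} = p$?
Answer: $\frac{457}{543} \approx 0.84162$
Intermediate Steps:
$j{\left(n,A \right)} = 4 + A n$ ($j{\left(n,A \right)} = \frac{n}{n} n A + 4 = 1 n A + 4 = n A + 4 = A n + 4 = 4 + A n$)
$\frac{j{\left(24,40 \right)} + u{\left(25,-50 \right)}}{-1751 + 2837} = \frac{\left(4 + 40 \cdot 24\right) - 50}{-1751 + 2837} = \frac{\left(4 + 960\right) - 50}{1086} = \left(964 - 50\right) \frac{1}{1086} = 914 \cdot \frac{1}{1086} = \frac{457}{543}$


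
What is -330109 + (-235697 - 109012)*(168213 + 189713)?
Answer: -123380643643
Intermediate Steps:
-330109 + (-235697 - 109012)*(168213 + 189713) = -330109 - 344709*357926 = -330109 - 123380313534 = -123380643643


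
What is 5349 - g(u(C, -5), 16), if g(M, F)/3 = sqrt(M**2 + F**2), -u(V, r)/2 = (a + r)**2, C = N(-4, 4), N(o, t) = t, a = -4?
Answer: 5349 - 30*sqrt(265) ≈ 4860.6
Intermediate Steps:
C = 4
u(V, r) = -2*(-4 + r)**2
g(M, F) = 3*sqrt(F**2 + M**2) (g(M, F) = 3*sqrt(M**2 + F**2) = 3*sqrt(F**2 + M**2))
5349 - g(u(C, -5), 16) = 5349 - 3*sqrt(16**2 + (-2*(-4 - 5)**2)**2) = 5349 - 3*sqrt(256 + (-2*(-9)**2)**2) = 5349 - 3*sqrt(256 + (-2*81)**2) = 5349 - 3*sqrt(256 + (-162)**2) = 5349 - 3*sqrt(256 + 26244) = 5349 - 3*sqrt(26500) = 5349 - 3*10*sqrt(265) = 5349 - 30*sqrt(265)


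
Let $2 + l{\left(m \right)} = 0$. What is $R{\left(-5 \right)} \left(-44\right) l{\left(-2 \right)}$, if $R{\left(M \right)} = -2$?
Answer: $-176$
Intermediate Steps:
$l{\left(m \right)} = -2$ ($l{\left(m \right)} = -2 + 0 = -2$)
$R{\left(-5 \right)} \left(-44\right) l{\left(-2 \right)} = \left(-2\right) \left(-44\right) \left(-2\right) = 88 \left(-2\right) = -176$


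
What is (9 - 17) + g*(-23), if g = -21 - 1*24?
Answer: 1027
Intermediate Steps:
g = -45 (g = -21 - 24 = -45)
(9 - 17) + g*(-23) = (9 - 17) - 45*(-23) = -8 + 1035 = 1027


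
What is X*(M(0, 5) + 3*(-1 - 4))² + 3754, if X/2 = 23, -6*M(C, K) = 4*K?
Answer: 172936/9 ≈ 19215.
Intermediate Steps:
M(C, K) = -2*K/3
X = 46 (X = 2*23 = 46)
X*(M(0, 5) + 3*(-1 - 4))² + 3754 = 46*(-⅔*5 + 3*(-1 - 4))² + 3754 = 46*(-10/3 + 3*(-5))² + 3754 = 46*(-10/3 - 15)² + 3754 = 46*(-55/3)² + 3754 = 46*(3025/9) + 3754 = 139150/9 + 3754 = 172936/9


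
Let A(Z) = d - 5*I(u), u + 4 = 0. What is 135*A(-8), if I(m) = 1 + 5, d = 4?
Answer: -3510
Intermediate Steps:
u = -4 (u = -4 + 0 = -4)
I(m) = 6
A(Z) = -26 (A(Z) = 4 - 5*6 = 4 - 30 = -26)
135*A(-8) = 135*(-26) = -3510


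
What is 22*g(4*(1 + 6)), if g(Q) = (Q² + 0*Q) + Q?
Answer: 17864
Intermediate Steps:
g(Q) = Q + Q² (g(Q) = (Q² + 0) + Q = Q² + Q = Q + Q²)
22*g(4*(1 + 6)) = 22*((4*(1 + 6))*(1 + 4*(1 + 6))) = 22*((4*7)*(1 + 4*7)) = 22*(28*(1 + 28)) = 22*(28*29) = 22*812 = 17864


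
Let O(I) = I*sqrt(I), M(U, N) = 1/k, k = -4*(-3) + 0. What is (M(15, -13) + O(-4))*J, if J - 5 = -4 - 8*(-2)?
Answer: 17/12 - 136*I ≈ 1.4167 - 136.0*I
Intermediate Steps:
k = 12 (k = 12 + 0 = 12)
M(U, N) = 1/12
O(I) = I**(3/2)
J = 17 (J = 5 + (-4 - 8*(-2)) = 5 + (-4 + 16) = 5 + 12 = 17)
(M(15, -13) + O(-4))*J = (1/12 + (-4)**(3/2))*17 = (1/12 - 8*I)*17 = 17/12 - 136*I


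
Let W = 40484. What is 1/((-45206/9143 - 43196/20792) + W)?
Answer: 47525314/1923681095931 ≈ 2.4705e-5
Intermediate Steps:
1/((-45206/9143 - 43196/20792) + W) = 1/((-45206/9143 - 43196/20792) + 40484) = 1/((-45206*1/9143 - 43196*1/20792) + 40484) = 1/((-45206/9143 - 10799/5198) + 40484) = 1/(-333716045/47525314 + 40484) = 1/(1923681095931/47525314) = 47525314/1923681095931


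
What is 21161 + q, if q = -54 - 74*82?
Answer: 15039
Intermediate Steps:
q = -6122 (q = -54 - 6068 = -6122)
21161 + q = 21161 - 6122 = 15039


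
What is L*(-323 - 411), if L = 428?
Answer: -314152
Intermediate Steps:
L*(-323 - 411) = 428*(-323 - 411) = 428*(-734) = -314152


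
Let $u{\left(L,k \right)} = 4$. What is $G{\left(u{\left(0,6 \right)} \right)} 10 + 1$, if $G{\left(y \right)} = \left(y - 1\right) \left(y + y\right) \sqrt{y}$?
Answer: $481$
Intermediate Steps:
$G{\left(y \right)} = 2 y^{\frac{3}{2}} \left(-1 + y\right)$ ($G{\left(y \right)} = \left(-1 + y\right) 2 y \sqrt{y} = 2 y \left(-1 + y\right) \sqrt{y} = 2 y^{\frac{3}{2}} \left(-1 + y\right)$)
$G{\left(u{\left(0,6 \right)} \right)} 10 + 1 = 2 \cdot 4^{\frac{3}{2}} \left(-1 + 4\right) 10 + 1 = 2 \cdot 8 \cdot 3 \cdot 10 + 1 = 48 \cdot 10 + 1 = 480 + 1 = 481$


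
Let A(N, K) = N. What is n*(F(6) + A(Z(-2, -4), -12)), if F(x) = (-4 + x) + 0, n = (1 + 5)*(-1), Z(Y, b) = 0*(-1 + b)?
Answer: -12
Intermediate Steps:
Z(Y, b) = 0
n = -6 (n = 6*(-1) = -6)
F(x) = -4 + x
n*(F(6) + A(Z(-2, -4), -12)) = -6*((-4 + 6) + 0) = -6*(2 + 0) = -6*2 = -12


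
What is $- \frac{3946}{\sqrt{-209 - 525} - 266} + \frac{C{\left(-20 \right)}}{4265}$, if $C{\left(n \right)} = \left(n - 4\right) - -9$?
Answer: $\frac{447562519}{30490485} + \frac{1973 i \sqrt{734}}{35745} \approx 14.679 + 1.4954 i$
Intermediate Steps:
$C{\left(n \right)} = 5 + n$ ($C{\left(n \right)} = \left(-4 + n\right) + 9 = 5 + n$)
$- \frac{3946}{\sqrt{-209 - 525} - 266} + \frac{C{\left(-20 \right)}}{4265} = - \frac{3946}{\sqrt{-209 - 525} - 266} + \frac{5 - 20}{4265} = - \frac{3946}{\sqrt{-734} - 266} - \frac{3}{853} = - \frac{3946}{i \sqrt{734} - 266} - \frac{3}{853} = - \frac{3946}{-266 + i \sqrt{734}} - \frac{3}{853} = - \frac{3}{853} - \frac{3946}{-266 + i \sqrt{734}}$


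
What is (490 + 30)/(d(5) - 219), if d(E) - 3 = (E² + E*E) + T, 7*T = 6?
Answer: -910/289 ≈ -3.1488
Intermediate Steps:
T = 6/7 (T = (⅐)*6 = 6/7 ≈ 0.85714)
d(E) = 27/7 + 2*E² (d(E) = 3 + ((E² + E*E) + 6/7) = 3 + ((E² + E²) + 6/7) = 3 + (2*E² + 6/7) = 3 + (6/7 + 2*E²) = 27/7 + 2*E²)
(490 + 30)/(d(5) - 219) = (490 + 30)/((27/7 + 2*5²) - 219) = 520/((27/7 + 2*25) - 219) = 520/((27/7 + 50) - 219) = 520/(377/7 - 219) = 520/(-1156/7) = 520*(-7/1156) = -910/289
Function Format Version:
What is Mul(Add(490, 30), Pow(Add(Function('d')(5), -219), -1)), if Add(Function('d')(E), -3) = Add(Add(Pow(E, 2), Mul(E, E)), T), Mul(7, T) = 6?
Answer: Rational(-910, 289) ≈ -3.1488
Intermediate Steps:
T = Rational(6, 7) (T = Mul(Rational(1, 7), 6) = Rational(6, 7) ≈ 0.85714)
Function('d')(E) = Add(Rational(27, 7), Mul(2, Pow(E, 2))) (Function('d')(E) = Add(3, Add(Add(Pow(E, 2), Mul(E, E)), Rational(6, 7))) = Add(3, Add(Add(Pow(E, 2), Pow(E, 2)), Rational(6, 7))) = Add(3, Add(Mul(2, Pow(E, 2)), Rational(6, 7))) = Add(3, Add(Rational(6, 7), Mul(2, Pow(E, 2)))) = Add(Rational(27, 7), Mul(2, Pow(E, 2))))
Mul(Add(490, 30), Pow(Add(Function('d')(5), -219), -1)) = Mul(Add(490, 30), Pow(Add(Add(Rational(27, 7), Mul(2, Pow(5, 2))), -219), -1)) = Mul(520, Pow(Add(Add(Rational(27, 7), Mul(2, 25)), -219), -1)) = Mul(520, Pow(Add(Add(Rational(27, 7), 50), -219), -1)) = Mul(520, Pow(Add(Rational(377, 7), -219), -1)) = Mul(520, Pow(Rational(-1156, 7), -1)) = Mul(520, Rational(-7, 1156)) = Rational(-910, 289)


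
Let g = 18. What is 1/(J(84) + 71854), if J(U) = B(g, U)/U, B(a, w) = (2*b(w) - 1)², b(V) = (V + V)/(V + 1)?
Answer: 606900/43608255601 ≈ 1.3917e-5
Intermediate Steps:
b(V) = 2*V/(1 + V) (b(V) = (2*V)/(1 + V) = 2*V/(1 + V))
B(a, w) = (-1 + 4*w/(1 + w))² (B(a, w) = (2*(2*w/(1 + w)) - 1)² = (4*w/(1 + w) - 1)² = (-1 + 4*w/(1 + w))²)
J(U) = (-1 + 3*U)²/(U*(1 + U)²) (J(U) = ((-1 + 3*U)²/(1 + U)²)/U = (-1 + 3*U)²/(U*(1 + U)²))
1/(J(84) + 71854) = 1/((-1 + 3*84)²/(84*(1 + 84)²) + 71854) = 1/((1/84)*(-1 + 252)²/85² + 71854) = 1/((1/84)*(1/7225)*251² + 71854) = 1/((1/84)*(1/7225)*63001 + 71854) = 1/(63001/606900 + 71854) = 1/(43608255601/606900) = 606900/43608255601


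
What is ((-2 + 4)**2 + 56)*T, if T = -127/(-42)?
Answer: 1270/7 ≈ 181.43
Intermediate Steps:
T = 127/42 (T = -127*(-1/42) = 127/42 ≈ 3.0238)
((-2 + 4)**2 + 56)*T = ((-2 + 4)**2 + 56)*(127/42) = (2**2 + 56)*(127/42) = (4 + 56)*(127/42) = 60*(127/42) = 1270/7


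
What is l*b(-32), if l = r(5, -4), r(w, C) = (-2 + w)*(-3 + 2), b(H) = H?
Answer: 96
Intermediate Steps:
r(w, C) = 2 - w (r(w, C) = (-2 + w)*(-1) = 2 - w)
l = -3 (l = 2 - 1*5 = 2 - 5 = -3)
l*b(-32) = -3*(-32) = 96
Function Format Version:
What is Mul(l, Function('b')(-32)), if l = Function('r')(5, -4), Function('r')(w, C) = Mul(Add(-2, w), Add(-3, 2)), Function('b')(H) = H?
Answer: 96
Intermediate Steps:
Function('r')(w, C) = Add(2, Mul(-1, w)) (Function('r')(w, C) = Mul(Add(-2, w), -1) = Add(2, Mul(-1, w)))
l = -3 (l = Add(2, Mul(-1, 5)) = Add(2, -5) = -3)
Mul(l, Function('b')(-32)) = Mul(-3, -32) = 96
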